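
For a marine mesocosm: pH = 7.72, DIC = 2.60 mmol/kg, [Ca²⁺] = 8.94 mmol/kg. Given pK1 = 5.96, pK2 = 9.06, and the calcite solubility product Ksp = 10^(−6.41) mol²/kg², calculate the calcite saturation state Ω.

Ω = 2.57

α₂ = 1 / (1 + [H⁺]/K2 + [H⁺]²/(K1K2)) = 1 / (1 + 10^+1.34 + 10^-0.42)
   = 1 / (1 + 21.878 + 0.38019) = 1/23.258 = 0.04300
[CO3²⁻] = α₂ × DIC = 0.04300 × 2.60 = 0.1118 mmol/kg
Ksp = 10^(−6.41) = 3.890×10^-7
Ω = [Ca²⁺][CO3²⁻]/Ksp = (8.94×10^-3)(1.118×10^-4) / 3.890×10^-7 = 2.57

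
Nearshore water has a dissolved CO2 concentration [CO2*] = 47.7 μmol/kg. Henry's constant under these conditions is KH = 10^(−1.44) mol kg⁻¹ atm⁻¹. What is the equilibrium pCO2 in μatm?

pCO2 = 1310 μatm

KH = 10^(−1.44) = 3.631×10^-2 mol kg⁻¹ atm⁻¹
pCO2 = [CO2*]/KH = 47.7×10^-6 / 3.631×10^-2 = 1.31×10^-3 atm = 1310 μatm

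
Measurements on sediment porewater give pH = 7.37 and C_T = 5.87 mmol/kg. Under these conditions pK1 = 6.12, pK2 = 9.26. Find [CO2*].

α₀ = 1 / (1 + K1/[H⁺] + K1K2/[H⁺]²) = 1 / (1 + 10^+1.25 + 10^-0.64)
   = 1 / (1 + 17.783 + 0.22909) = 1/19.012 = 0.05260
[CO2*] = α₀ × DIC = 0.05260 × 5.87 = 0.309 mmol/kg

[CO2*] = 0.309 mmol/kg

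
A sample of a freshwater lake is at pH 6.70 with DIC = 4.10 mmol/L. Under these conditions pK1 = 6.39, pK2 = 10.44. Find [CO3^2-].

[CO3²⁻] = 0.501 μmol/L

α₂ = 1 / (1 + [H⁺]/K2 + [H⁺]²/(K1K2)) = 1 / (1 + 10^+3.74 + 10^+3.43)
   = 1 / (1 + 5495.4 + 2691.5) = 1/8187.9 = 0.0001221
[CO3²⁻] = α₂ × DIC = 0.0001221 × 4.10 = 0.000501 mmol/L = 0.501 μmol/L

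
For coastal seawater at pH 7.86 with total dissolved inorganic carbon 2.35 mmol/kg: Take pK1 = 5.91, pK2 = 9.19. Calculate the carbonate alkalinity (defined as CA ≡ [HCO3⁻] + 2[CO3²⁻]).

CA = 2.43 mmol/kg

CA = [HCO3⁻] + 2[CO3²⁻] = (α₁ + 2α₂)·DIC
At pH 7.86: [H⁺]/K1 = 10^-1.95 = 0.011220, K2/[H⁺] = 10^-1.33 = 0.046774
α₁ = 1/(1 + 0.011220 + 0.046774) = 1/1.0580 = 0.9452; α₂ = α₁·K2/[H⁺] = 0.04421
α₁ + 2α₂ = 1.0336
CA = 1.0336 × 2.35 = 2.43 mmol/kg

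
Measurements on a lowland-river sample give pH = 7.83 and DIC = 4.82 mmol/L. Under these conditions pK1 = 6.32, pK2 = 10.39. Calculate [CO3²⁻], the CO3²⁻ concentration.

α₂ = 1 / (1 + [H⁺]/K2 + [H⁺]²/(K1K2)) = 1 / (1 + 10^+2.56 + 10^+1.05)
   = 1 / (1 + 363.08 + 11.220) = 1/375.30 = 0.002665
[CO3²⁻] = α₂ × DIC = 0.002665 × 4.82 = 0.0128 mmol/L = 12.8 μmol/L

[CO3²⁻] = 12.8 μmol/L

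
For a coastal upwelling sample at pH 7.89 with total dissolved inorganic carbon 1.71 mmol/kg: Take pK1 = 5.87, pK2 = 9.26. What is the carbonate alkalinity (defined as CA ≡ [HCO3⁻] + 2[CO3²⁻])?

CA = [HCO3⁻] + 2[CO3²⁻] = (α₁ + 2α₂)·DIC
At pH 7.89: [H⁺]/K1 = 10^-2.02 = 0.0095499, K2/[H⁺] = 10^-1.37 = 0.042658
α₁ = 1/(1 + 0.0095499 + 0.042658) = 1/1.0522 = 0.9504; α₂ = α₁·K2/[H⁺] = 0.04054
α₁ + 2α₂ = 1.0315
CA = 1.0315 × 1.71 = 1.76 mmol/kg

CA = 1.76 mmol/kg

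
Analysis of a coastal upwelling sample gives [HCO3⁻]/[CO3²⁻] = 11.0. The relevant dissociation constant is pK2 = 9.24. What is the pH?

From K2 = [H⁺][CO3²⁻]/[HCO3⁻]:  pH = pK2 − log₁₀([HCO3⁻]/[CO3²⁻])
log₁₀(11.0) = +1.041
pH = 9.24 − (+1.041) = 8.20

pH = 8.20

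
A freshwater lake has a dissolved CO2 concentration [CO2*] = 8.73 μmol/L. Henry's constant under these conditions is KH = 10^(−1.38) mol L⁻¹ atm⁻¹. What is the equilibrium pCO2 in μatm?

KH = 10^(−1.38) = 4.169×10^-2 mol L⁻¹ atm⁻¹
pCO2 = [CO2*]/KH = 8.73×10^-6 / 4.169×10^-2 = 2.09×10^-4 atm = 209 μatm

pCO2 = 209 μatm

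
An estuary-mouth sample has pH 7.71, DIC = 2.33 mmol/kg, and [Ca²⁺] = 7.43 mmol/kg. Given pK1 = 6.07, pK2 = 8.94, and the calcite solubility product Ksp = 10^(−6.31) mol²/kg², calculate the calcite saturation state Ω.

Ω = 1.92

α₂ = 1 / (1 + [H⁺]/K2 + [H⁺]²/(K1K2)) = 1 / (1 + 10^+1.23 + 10^-0.41)
   = 1 / (1 + 16.982 + 0.38905) = 1/18.371 = 0.05443
[CO3²⁻] = α₂ × DIC = 0.05443 × 2.33 = 0.1268 mmol/kg
Ksp = 10^(−6.31) = 4.898×10^-7
Ω = [Ca²⁺][CO3²⁻]/Ksp = (7.43×10^-3)(1.268×10^-4) / 4.898×10^-7 = 1.92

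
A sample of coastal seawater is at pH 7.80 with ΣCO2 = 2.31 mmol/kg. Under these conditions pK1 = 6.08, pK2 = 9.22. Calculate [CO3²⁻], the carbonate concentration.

[CO3²⁻] = 0.0831 mmol/kg

α₂ = 1 / (1 + [H⁺]/K2 + [H⁺]²/(K1K2)) = 1 / (1 + 10^+1.42 + 10^-0.30)
   = 1 / (1 + 26.303 + 0.50119) = 1/27.804 = 0.03597
[CO3²⁻] = α₂ × DIC = 0.03597 × 2.31 = 0.0831 mmol/kg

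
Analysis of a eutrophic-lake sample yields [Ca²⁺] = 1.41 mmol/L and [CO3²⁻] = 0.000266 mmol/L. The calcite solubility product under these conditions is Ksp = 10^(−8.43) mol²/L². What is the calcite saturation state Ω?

Ksp = 10^(−8.43) = 3.715×10^-9
Ω = [Ca²⁺][CO3²⁻]/Ksp = (1.41×10^-3)(0.000266×10^-3) / 3.715×10^-9 = 0.101

Ω = 0.101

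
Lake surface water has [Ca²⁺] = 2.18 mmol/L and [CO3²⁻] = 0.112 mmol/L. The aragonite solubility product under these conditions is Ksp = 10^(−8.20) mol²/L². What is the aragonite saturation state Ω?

Ksp = 10^(−8.20) = 6.310×10^-9
Ω = [Ca²⁺][CO3²⁻]/Ksp = (2.18×10^-3)(0.112×10^-3) / 6.310×10^-9 = 38.7

Ω = 38.7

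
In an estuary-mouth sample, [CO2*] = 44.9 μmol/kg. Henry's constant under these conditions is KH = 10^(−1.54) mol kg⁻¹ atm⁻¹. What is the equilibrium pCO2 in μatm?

pCO2 = 1560 μatm

KH = 10^(−1.54) = 2.884×10^-2 mol kg⁻¹ atm⁻¹
pCO2 = [CO2*]/KH = 44.9×10^-6 / 2.884×10^-2 = 1.56×10^-3 atm = 1560 μatm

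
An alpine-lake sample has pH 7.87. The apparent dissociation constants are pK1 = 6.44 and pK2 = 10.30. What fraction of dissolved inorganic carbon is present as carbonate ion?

α₂ = 0.00357

α₂ = 1 / (1 + [H⁺]/K2 + [H⁺]²/(K1K2)) = 1 / (1 + 10^+2.43 + 10^+1.00)
   = 1 / (1 + 269.15 + 10.000) = 1/280.15 = 0.003569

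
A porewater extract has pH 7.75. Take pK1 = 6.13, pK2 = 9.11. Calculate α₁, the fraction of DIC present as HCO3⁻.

α₁ = 0.937

α₁ = 1 / (1 + [H⁺]/K1 + K2/[H⁺]) = 1 / (1 + 10^-1.62 + 10^-1.36)
   = 1 / (1 + 0.023988 + 0.043652) = 1/1.0676 = 0.9366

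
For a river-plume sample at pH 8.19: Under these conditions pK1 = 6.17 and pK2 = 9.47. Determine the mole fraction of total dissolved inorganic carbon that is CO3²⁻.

α₂ = 0.0494

α₂ = 1 / (1 + [H⁺]/K2 + [H⁺]²/(K1K2)) = 1 / (1 + 10^+1.28 + 10^-0.74)
   = 1 / (1 + 19.055 + 0.18197) = 1/20.237 = 0.04942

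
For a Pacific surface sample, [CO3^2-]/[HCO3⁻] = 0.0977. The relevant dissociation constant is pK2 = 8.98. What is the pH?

From K2 = [H⁺][CO3^2-]/[HCO3⁻]:  pH = pK2 + log₁₀([CO3^2-]/[HCO3⁻])
log₁₀(0.0977) = -1.010
pH = 8.98 + (-1.010) = 7.97

pH = 7.97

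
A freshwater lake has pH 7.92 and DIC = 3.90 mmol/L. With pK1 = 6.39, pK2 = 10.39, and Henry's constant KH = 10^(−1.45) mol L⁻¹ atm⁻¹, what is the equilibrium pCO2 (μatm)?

α₀ = 1 / (1 + K1/[H⁺] + K1K2/[H⁺]²) = 1 / (1 + 10^+1.53 + 10^-0.94)
   = 1 / (1 + 33.884 + 0.11482) = 1/34.999 = 0.02857
[CO2*] = α₀ × DIC = 0.02857 × 3.90 = 0.1114 mmol/L
pCO2 = [CO2*]/KH = 1.114×10^-4 / 3.548×10^-2 = 3140 μatm

pCO2 = 3140 μatm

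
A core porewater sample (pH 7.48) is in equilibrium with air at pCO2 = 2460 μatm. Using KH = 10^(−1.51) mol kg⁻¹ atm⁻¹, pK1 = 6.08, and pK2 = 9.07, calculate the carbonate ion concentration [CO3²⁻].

[CO3²⁻] = 0.0491 mmol/kg

[CO2*] = KH · pCO2 = 10^(−1.51) × 2460×10^-6 = 7.602×10^-5 mol/kg
α₀ = 1/(1 + K1/[H⁺] + K1K2/[H⁺]²) = 1/(1 + 10^+1.40 + 10^-0.19) = 0.03736
DIC = [CO2*]/α₀ = 7.602×10^-5 / 0.03736 = 2.035 mmol/kg
[CO3²⁻] = α₂·DIC; α₂ = 0.02412, so [CO3²⁻] = 0.02412 × 2.035 = 0.0491 mmol/kg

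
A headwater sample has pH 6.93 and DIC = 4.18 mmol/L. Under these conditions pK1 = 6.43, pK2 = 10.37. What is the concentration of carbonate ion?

α₂ = 1 / (1 + [H⁺]/K2 + [H⁺]²/(K1K2)) = 1 / (1 + 10^+3.44 + 10^+2.94)
   = 1 / (1 + 2754.2 + 870.96) = 1/3626.2 = 0.0002758
[CO3²⁻] = α₂ × DIC = 0.0002758 × 4.18 = 0.00115 mmol/L = 1.15 μmol/L

[CO3²⁻] = 1.15 μmol/L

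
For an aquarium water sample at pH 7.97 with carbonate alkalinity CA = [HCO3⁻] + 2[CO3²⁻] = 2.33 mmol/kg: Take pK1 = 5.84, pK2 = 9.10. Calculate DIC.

DIC = 2.19 mmol/kg

CA = [HCO3⁻] + 2[CO3²⁻] = (α₁ + 2α₂)·DIC
At pH 7.97: [H⁺]/K1 = 10^-2.13 = 0.0074131, K2/[H⁺] = 10^-1.13 = 0.074131
α₁ = 1/(1 + 0.0074131 + 0.074131) = 1/1.0815 = 0.9246; α₂ = α₁·K2/[H⁺] = 0.06854
α₁ + 2α₂ = 1.0617
DIC = CA / (α₁ + 2α₂) = 2.33 / 1.0617 = 2.19 mmol/kg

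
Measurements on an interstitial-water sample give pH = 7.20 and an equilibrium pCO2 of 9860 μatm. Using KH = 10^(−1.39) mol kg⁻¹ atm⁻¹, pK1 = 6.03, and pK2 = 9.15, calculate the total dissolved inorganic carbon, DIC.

DIC = 6.41 mmol/kg

[CO2*] = KH · pCO2 = 10^(−1.39) × 9860×10^-6 = 4.017×10^-4 mol/kg
α₀ = 1/(1 + K1/[H⁺] + K1K2/[H⁺]²) = 1/(1 + 10^+1.17 + 10^-0.78) = 0.06267
DIC = [CO2*]/α₀ = 4.017×10^-4 / 0.06267 = 6.41 mmol/kg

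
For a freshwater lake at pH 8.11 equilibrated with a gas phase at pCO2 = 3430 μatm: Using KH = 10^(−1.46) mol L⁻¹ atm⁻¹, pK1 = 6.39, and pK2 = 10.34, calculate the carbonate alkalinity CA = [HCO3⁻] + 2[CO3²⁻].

CA = 6.32 mmol/L

[CO2*] = KH · pCO2 = 10^(−1.46) × 3430×10^-6 = 1.189×10^-4 mol/L
α₀ = 1/(1 + K1/[H⁺] + K1K2/[H⁺]²) = 1/(1 + 10^+1.72 + 10^-0.51) = 0.01859
DIC = [CO2*]/α₀ = 1.189×10^-4 / 0.01859 = 6.397 mmol/L
CA = (α₁ + 2α₂)·DIC = (0.9757 + 2×0.005745) × 6.397 = 6.32 mmol/L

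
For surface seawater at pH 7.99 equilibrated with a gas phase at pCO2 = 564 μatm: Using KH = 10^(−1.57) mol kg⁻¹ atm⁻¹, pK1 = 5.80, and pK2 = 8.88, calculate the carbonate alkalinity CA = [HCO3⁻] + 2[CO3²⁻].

CA = 2.96 mmol/kg

[CO2*] = KH · pCO2 = 10^(−1.57) × 564×10^-6 = 1.518×10^-5 mol/kg
α₀ = 1/(1 + K1/[H⁺] + K1K2/[H⁺]²) = 1/(1 + 10^+2.19 + 10^+1.30) = 0.005687
DIC = [CO2*]/α₀ = 1.518×10^-5 / 0.005687 = 2.669 mmol/kg
CA = (α₁ + 2α₂)·DIC = (0.8808 + 2×0.1135) × 2.669 = 2.96 mmol/kg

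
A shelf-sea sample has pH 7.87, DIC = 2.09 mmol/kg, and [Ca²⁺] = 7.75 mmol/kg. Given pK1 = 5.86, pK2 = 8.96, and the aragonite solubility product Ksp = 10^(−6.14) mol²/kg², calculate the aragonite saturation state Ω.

Ω = 1.67

α₂ = 1 / (1 + [H⁺]/K2 + [H⁺]²/(K1K2)) = 1 / (1 + 10^+1.09 + 10^-0.92)
   = 1 / (1 + 12.303 + 0.12023) = 1/13.423 = 0.07450
[CO3²⁻] = α₂ × DIC = 0.07450 × 2.09 = 0.1557 mmol/kg
Ksp = 10^(−6.14) = 7.244×10^-7
Ω = [Ca²⁺][CO3²⁻]/Ksp = (7.75×10^-3)(1.557×10^-4) / 7.244×10^-7 = 1.67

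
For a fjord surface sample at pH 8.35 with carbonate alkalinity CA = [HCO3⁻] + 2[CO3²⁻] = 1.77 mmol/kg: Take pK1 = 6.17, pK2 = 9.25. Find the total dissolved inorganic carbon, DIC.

DIC = 1.60 mmol/kg

CA = [HCO3⁻] + 2[CO3²⁻] = (α₁ + 2α₂)·DIC
At pH 8.35: [H⁺]/K1 = 10^-2.18 = 0.0066069, K2/[H⁺] = 10^-0.90 = 0.12589
α₁ = 1/(1 + 0.0066069 + 0.12589) = 1/1.1325 = 0.8830; α₂ = α₁·K2/[H⁺] = 0.1112
α₁ + 2α₂ = 1.1053
DIC = CA / (α₁ + 2α₂) = 1.77 / 1.1053 = 1.60 mmol/kg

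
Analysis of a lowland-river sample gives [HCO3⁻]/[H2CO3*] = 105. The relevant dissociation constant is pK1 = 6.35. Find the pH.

From K1 = [H⁺][HCO3⁻]/[H2CO3*]:  pH = pK1 + log₁₀([HCO3⁻]/[H2CO3*])
log₁₀(105) = +2.021
pH = 6.35 + (+2.021) = 8.37

pH = 8.37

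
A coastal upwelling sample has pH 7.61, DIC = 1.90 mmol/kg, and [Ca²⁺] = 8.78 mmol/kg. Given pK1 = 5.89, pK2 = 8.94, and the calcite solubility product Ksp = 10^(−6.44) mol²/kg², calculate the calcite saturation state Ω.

α₂ = 1 / (1 + [H⁺]/K2 + [H⁺]²/(K1K2)) = 1 / (1 + 10^+1.33 + 10^-0.39)
   = 1 / (1 + 21.380 + 0.40738) = 1/22.787 = 0.04388
[CO3²⁻] = α₂ × DIC = 0.04388 × 1.90 = 0.08338 mmol/kg
Ksp = 10^(−6.44) = 3.631×10^-7
Ω = [Ca²⁺][CO3²⁻]/Ksp = (8.78×10^-3)(8.338×10^-5) / 3.631×10^-7 = 2.02

Ω = 2.02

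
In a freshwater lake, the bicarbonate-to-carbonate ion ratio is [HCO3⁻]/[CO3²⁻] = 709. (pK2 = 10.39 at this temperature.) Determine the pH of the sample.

pH = 7.54

From K2 = [H⁺][CO3²⁻]/[HCO3⁻]:  pH = pK2 − log₁₀([HCO3⁻]/[CO3²⁻])
log₁₀(709) = +2.851
pH = 10.39 − (+2.851) = 7.54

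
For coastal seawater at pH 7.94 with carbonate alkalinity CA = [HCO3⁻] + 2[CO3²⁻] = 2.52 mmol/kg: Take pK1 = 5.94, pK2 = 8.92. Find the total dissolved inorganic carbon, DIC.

CA = [HCO3⁻] + 2[CO3²⁻] = (α₁ + 2α₂)·DIC
At pH 7.94: [H⁺]/K1 = 10^-2.00 = 0.010000, K2/[H⁺] = 10^-0.98 = 0.10471
α₁ = 1/(1 + 0.010000 + 0.10471) = 1/1.1147 = 0.8971; α₂ = α₁·K2/[H⁺] = 0.09394
α₁ + 2α₂ = 1.0850
DIC = CA / (α₁ + 2α₂) = 2.52 / 1.0850 = 2.32 mmol/kg

DIC = 2.32 mmol/kg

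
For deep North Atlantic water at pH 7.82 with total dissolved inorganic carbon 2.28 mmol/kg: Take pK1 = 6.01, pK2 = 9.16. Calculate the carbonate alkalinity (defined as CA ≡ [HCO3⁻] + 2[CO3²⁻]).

CA = [HCO3⁻] + 2[CO3²⁻] = (α₁ + 2α₂)·DIC
At pH 7.82: [H⁺]/K1 = 10^-1.81 = 0.015488, K2/[H⁺] = 10^-1.34 = 0.045709
α₁ = 1/(1 + 0.015488 + 0.045709) = 1/1.0612 = 0.9423; α₂ = α₁·K2/[H⁺] = 0.04307
α₁ + 2α₂ = 1.0285
CA = 1.0285 × 2.28 = 2.34 mmol/kg

CA = 2.34 mmol/kg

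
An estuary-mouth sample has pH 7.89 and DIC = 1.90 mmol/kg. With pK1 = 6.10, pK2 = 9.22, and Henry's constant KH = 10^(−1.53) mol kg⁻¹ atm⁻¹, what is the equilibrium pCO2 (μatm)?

α₀ = 1 / (1 + K1/[H⁺] + K1K2/[H⁺]²) = 1 / (1 + 10^+1.79 + 10^+0.46)
   = 1 / (1 + 61.660 + 2.8840) = 1/65.544 = 0.01526
[CO2*] = α₀ × DIC = 0.01526 × 1.90 = 0.02899 mmol/kg
pCO2 = [CO2*]/KH = 2.899×10^-5 / 2.951×10^-2 = 982 μatm

pCO2 = 982 μatm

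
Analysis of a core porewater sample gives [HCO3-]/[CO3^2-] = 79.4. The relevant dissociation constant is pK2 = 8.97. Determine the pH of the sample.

From K2 = [H⁺][CO3^2-]/[HCO3-]:  pH = pK2 − log₁₀([HCO3-]/[CO3^2-])
log₁₀(79.4) = +1.900
pH = 8.97 − (+1.900) = 7.07

pH = 7.07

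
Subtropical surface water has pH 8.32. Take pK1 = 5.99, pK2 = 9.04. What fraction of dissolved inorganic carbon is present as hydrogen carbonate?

α₁ = 1 / (1 + [H⁺]/K1 + K2/[H⁺]) = 1 / (1 + 10^-2.33 + 10^-0.72)
   = 1 / (1 + 0.0046774 + 0.19055) = 1/1.1952 = 0.8367

α₁ = 0.837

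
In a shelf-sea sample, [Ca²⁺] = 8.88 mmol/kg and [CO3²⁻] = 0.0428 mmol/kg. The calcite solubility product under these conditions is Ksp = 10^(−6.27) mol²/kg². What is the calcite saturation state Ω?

Ω = 0.708

Ksp = 10^(−6.27) = 5.370×10^-7
Ω = [Ca²⁺][CO3²⁻]/Ksp = (8.88×10^-3)(0.0428×10^-3) / 5.370×10^-7 = 0.708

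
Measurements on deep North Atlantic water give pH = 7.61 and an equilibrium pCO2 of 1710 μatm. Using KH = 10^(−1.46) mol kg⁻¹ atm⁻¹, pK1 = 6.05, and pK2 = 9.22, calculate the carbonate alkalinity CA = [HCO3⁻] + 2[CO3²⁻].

[CO2*] = KH · pCO2 = 10^(−1.46) × 1710×10^-6 = 5.929×10^-5 mol/kg
α₀ = 1/(1 + K1/[H⁺] + K1K2/[H⁺]²) = 1/(1 + 10^+1.56 + 10^-0.05) = 0.02618
DIC = [CO2*]/α₀ = 5.929×10^-5 / 0.02618 = 2.265 mmol/kg
CA = (α₁ + 2α₂)·DIC = (0.9505 + 2×0.02333) × 2.265 = 2.26 mmol/kg

CA = 2.26 mmol/kg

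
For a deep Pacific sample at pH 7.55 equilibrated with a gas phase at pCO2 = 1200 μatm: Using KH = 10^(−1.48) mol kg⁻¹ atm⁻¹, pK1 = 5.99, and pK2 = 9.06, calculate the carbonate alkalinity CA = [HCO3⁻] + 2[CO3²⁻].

CA = 1.53 mmol/kg

[CO2*] = KH · pCO2 = 10^(−1.48) × 1200×10^-6 = 3.974×10^-5 mol/kg
α₀ = 1/(1 + K1/[H⁺] + K1K2/[H⁺]²) = 1/(1 + 10^+1.56 + 10^+0.05) = 0.02602
DIC = [CO2*]/α₀ = 3.974×10^-5 / 0.02602 = 1.527 mmol/kg
CA = (α₁ + 2α₂)·DIC = (0.9448 + 2×0.02920) × 1.527 = 1.53 mmol/kg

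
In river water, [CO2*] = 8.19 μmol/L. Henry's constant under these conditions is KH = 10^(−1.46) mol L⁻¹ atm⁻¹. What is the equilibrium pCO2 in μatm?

KH = 10^(−1.46) = 3.467×10^-2 mol L⁻¹ atm⁻¹
pCO2 = [CO2*]/KH = 8.19×10^-6 / 3.467×10^-2 = 2.36×10^-4 atm = 236 μatm

pCO2 = 236 μatm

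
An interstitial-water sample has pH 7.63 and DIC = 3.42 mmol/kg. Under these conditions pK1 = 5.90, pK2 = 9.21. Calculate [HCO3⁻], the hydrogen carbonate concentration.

α₁ = 1 / (1 + [H⁺]/K1 + K2/[H⁺]) = 1 / (1 + 10^-1.73 + 10^-1.58)
   = 1 / (1 + 0.018621 + 0.026303) = 1/1.0449 = 0.9570
[HCO3⁻] = α₁ × DIC = 0.9570 × 3.42 = 3.27 mmol/kg

[HCO3⁻] = 3.27 mmol/kg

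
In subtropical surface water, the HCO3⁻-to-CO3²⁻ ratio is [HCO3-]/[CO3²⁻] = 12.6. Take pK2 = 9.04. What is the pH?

pH = 7.94

From K2 = [H⁺][CO3²⁻]/[HCO3-]:  pH = pK2 − log₁₀([HCO3-]/[CO3²⁻])
log₁₀(12.6) = +1.100
pH = 9.04 − (+1.100) = 7.94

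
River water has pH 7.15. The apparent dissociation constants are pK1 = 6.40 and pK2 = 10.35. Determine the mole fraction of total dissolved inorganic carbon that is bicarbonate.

α₁ = 0.849

α₁ = 1 / (1 + [H⁺]/K1 + K2/[H⁺]) = 1 / (1 + 10^-0.75 + 10^-3.20)
   = 1 / (1 + 0.17783 + 0.00063096) = 1/1.1785 = 0.8486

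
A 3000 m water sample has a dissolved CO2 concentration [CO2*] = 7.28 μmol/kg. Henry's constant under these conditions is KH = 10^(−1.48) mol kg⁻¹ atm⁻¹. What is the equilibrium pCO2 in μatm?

KH = 10^(−1.48) = 3.311×10^-2 mol kg⁻¹ atm⁻¹
pCO2 = [CO2*]/KH = 7.28×10^-6 / 3.311×10^-2 = 2.20×10^-4 atm = 220 μatm

pCO2 = 220 μatm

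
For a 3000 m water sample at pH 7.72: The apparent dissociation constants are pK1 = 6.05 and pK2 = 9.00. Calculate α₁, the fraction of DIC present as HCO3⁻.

α₁ = 0.931

α₁ = 1 / (1 + [H⁺]/K1 + K2/[H⁺]) = 1 / (1 + 10^-1.67 + 10^-1.28)
   = 1 / (1 + 0.021380 + 0.052481) = 1/1.0739 = 0.9312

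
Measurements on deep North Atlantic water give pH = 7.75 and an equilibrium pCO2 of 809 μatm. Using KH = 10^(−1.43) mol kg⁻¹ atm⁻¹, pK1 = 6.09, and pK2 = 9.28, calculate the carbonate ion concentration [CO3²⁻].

[CO3²⁻] = 0.0405 mmol/kg

[CO2*] = KH · pCO2 = 10^(−1.43) × 809×10^-6 = 3.006×10^-5 mol/kg
α₀ = 1/(1 + K1/[H⁺] + K1K2/[H⁺]²) = 1/(1 + 10^+1.66 + 10^+0.13) = 0.02081
DIC = [CO2*]/α₀ = 3.006×10^-5 / 0.02081 = 1.444 mmol/kg
[CO3²⁻] = α₂·DIC; α₂ = 0.02807, so [CO3²⁻] = 0.02807 × 1.444 = 0.0405 mmol/kg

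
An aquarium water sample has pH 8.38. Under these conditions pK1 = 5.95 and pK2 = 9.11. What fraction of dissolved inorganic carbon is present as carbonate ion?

α₂ = 0.156

α₂ = 1 / (1 + [H⁺]/K2 + [H⁺]²/(K1K2)) = 1 / (1 + 10^+0.73 + 10^-1.70)
   = 1 / (1 + 5.3703 + 0.019953) = 1/6.3903 = 0.1565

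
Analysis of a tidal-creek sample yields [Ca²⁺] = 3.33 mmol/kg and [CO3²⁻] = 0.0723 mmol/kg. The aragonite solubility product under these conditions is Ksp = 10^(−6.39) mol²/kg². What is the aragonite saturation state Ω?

Ω = 0.591

Ksp = 10^(−6.39) = 4.074×10^-7
Ω = [Ca²⁺][CO3²⁻]/Ksp = (3.33×10^-3)(0.0723×10^-3) / 4.074×10^-7 = 0.591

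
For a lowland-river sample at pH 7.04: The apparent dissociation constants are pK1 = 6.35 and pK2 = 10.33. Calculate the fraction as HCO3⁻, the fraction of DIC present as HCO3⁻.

α₁ = 0.830

α₁ = 1 / (1 + [H⁺]/K1 + K2/[H⁺]) = 1 / (1 + 10^-0.69 + 10^-3.29)
   = 1 / (1 + 0.20417 + 0.00051286) = 1/1.2047 = 0.8301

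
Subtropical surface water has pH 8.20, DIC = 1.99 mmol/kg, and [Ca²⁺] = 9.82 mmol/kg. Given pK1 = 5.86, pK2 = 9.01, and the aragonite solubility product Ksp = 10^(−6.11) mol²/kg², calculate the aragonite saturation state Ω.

α₂ = 1 / (1 + [H⁺]/K2 + [H⁺]²/(K1K2)) = 1 / (1 + 10^+0.81 + 10^-1.53)
   = 1 / (1 + 6.4565 + 0.029512) = 1/7.4861 = 0.1336
[CO3²⁻] = α₂ × DIC = 0.1336 × 1.99 = 0.2658 mmol/kg
Ksp = 10^(−6.11) = 7.762×10^-7
Ω = [Ca²⁺][CO3²⁻]/Ksp = (9.82×10^-3)(2.658×10^-4) / 7.762×10^-7 = 3.36

Ω = 3.36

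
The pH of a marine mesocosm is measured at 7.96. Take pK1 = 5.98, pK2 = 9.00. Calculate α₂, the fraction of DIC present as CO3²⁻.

α₂ = 0.0828

α₂ = 1 / (1 + [H⁺]/K2 + [H⁺]²/(K1K2)) = 1 / (1 + 10^+1.04 + 10^-0.94)
   = 1 / (1 + 10.965 + 0.11482) = 1/12.080 = 0.08278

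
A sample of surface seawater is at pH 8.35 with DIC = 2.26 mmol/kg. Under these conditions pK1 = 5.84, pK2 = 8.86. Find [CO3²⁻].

α₂ = 1 / (1 + [H⁺]/K2 + [H⁺]²/(K1K2)) = 1 / (1 + 10^+0.51 + 10^-2.00)
   = 1 / (1 + 3.2359 + 0.010000) = 1/4.2459 = 0.2355
[CO3²⁻] = α₂ × DIC = 0.2355 × 2.26 = 0.532 mmol/kg

[CO3²⁻] = 0.532 mmol/kg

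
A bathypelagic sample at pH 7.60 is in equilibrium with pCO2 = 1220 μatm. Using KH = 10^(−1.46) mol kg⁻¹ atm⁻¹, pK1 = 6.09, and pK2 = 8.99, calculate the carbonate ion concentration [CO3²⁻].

[CO3²⁻] = 0.0558 mmol/kg

[CO2*] = KH · pCO2 = 10^(−1.46) × 1220×10^-6 = 4.230×10^-5 mol/kg
α₀ = 1/(1 + K1/[H⁺] + K1K2/[H⁺]²) = 1/(1 + 10^+1.51 + 10^+0.12) = 0.02884
DIC = [CO2*]/α₀ = 4.230×10^-5 / 0.02884 = 1.467 mmol/kg
[CO3²⁻] = α₂·DIC; α₂ = 0.03801, so [CO3²⁻] = 0.03801 × 1.467 = 0.0558 mmol/kg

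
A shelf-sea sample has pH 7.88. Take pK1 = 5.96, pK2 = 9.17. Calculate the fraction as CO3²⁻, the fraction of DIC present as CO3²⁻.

α₂ = 0.0482

α₂ = 1 / (1 + [H⁺]/K2 + [H⁺]²/(K1K2)) = 1 / (1 + 10^+1.29 + 10^-0.63)
   = 1 / (1 + 19.498 + 0.23442) = 1/20.733 = 0.04823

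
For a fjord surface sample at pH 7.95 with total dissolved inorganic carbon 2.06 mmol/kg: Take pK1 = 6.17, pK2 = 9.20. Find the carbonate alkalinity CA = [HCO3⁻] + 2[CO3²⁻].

CA = [HCO3⁻] + 2[CO3²⁻] = (α₁ + 2α₂)·DIC
At pH 7.95: [H⁺]/K1 = 10^-1.78 = 0.016596, K2/[H⁺] = 10^-1.25 = 0.056234
α₁ = 1/(1 + 0.016596 + 0.056234) = 1/1.0728 = 0.9321; α₂ = α₁·K2/[H⁺] = 0.05242
α₁ + 2α₂ = 1.0369
CA = 1.0369 × 2.06 = 2.14 mmol/kg

CA = 2.14 mmol/kg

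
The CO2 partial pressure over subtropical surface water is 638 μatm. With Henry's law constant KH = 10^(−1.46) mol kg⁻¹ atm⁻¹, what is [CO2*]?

KH = 10^(−1.46) = 3.467×10^-2 mol kg⁻¹ atm⁻¹
[CO2*] = KH · pCO2 = 3.467×10^-2 × 638×10^-6 atm = 2.21×10^-5 mol/kg

[CO2*] = 22.1 μmol/kg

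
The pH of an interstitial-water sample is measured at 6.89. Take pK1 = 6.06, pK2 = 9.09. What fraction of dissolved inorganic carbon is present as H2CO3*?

α₀ = 0.128

α₀ = 1 / (1 + K1/[H⁺] + K1K2/[H⁺]²) = 1 / (1 + 10^+0.83 + 10^-1.37)
   = 1 / (1 + 6.7608 + 0.042658) = 1/7.8035 = 0.1281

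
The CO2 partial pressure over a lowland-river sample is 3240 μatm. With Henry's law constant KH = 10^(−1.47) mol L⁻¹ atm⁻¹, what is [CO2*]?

[CO2*] = 110 μmol/L

KH = 10^(−1.47) = 3.388×10^-2 mol L⁻¹ atm⁻¹
[CO2*] = KH · pCO2 = 3.388×10^-2 × 3240×10^-6 atm = 1.10×10^-4 mol/L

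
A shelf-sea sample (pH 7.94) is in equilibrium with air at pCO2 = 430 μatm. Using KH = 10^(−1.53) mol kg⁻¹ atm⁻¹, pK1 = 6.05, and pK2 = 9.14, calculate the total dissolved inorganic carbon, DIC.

DIC = 1.06 mmol/kg

[CO2*] = KH · pCO2 = 10^(−1.53) × 430×10^-6 = 1.269×10^-5 mol/kg
α₀ = 1/(1 + K1/[H⁺] + K1K2/[H⁺]²) = 1/(1 + 10^+1.89 + 10^+0.69) = 0.01197
DIC = [CO2*]/α₀ = 1.269×10^-5 / 0.01197 = 1.06 mmol/kg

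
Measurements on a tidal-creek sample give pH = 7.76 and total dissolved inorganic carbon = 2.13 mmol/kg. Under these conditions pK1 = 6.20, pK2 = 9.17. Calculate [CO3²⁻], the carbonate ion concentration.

α₂ = 1 / (1 + [H⁺]/K2 + [H⁺]²/(K1K2)) = 1 / (1 + 10^+1.41 + 10^-0.15)
   = 1 / (1 + 25.704 + 0.70795) = 1/27.412 = 0.03648
[CO3²⁻] = α₂ × DIC = 0.03648 × 2.13 = 0.0777 mmol/kg

[CO3²⁻] = 0.0777 mmol/kg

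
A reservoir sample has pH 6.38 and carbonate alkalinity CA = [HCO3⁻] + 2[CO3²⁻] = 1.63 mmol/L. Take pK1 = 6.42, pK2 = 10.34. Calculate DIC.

DIC = 3.42 mmol/L

CA = [HCO3⁻] + 2[CO3²⁻] = (α₁ + 2α₂)·DIC
At pH 6.38: [H⁺]/K1 = 10^0.04 = 1.0965, K2/[H⁺] = 10^-3.96 = 0.00010965
α₁ = 1/(1 + 1.0965 + 0.00010965) = 1/2.0966 = 0.4770; α₂ = α₁·K2/[H⁺] = 5.230×10^-5
α₁ + 2α₂ = 0.4771
DIC = CA / (α₁ + 2α₂) = 1.63 / 0.4771 = 3.42 mmol/L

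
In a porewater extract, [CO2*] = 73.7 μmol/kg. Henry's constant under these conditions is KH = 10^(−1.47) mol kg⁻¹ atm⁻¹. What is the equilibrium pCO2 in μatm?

KH = 10^(−1.47) = 3.388×10^-2 mol kg⁻¹ atm⁻¹
pCO2 = [CO2*]/KH = 73.7×10^-6 / 3.388×10^-2 = 2.18×10^-3 atm = 2180 μatm

pCO2 = 2180 μatm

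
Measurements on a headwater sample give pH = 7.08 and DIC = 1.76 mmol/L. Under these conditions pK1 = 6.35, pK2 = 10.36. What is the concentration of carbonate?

α₂ = 1 / (1 + [H⁺]/K2 + [H⁺]²/(K1K2)) = 1 / (1 + 10^+3.28 + 10^+2.55)
   = 1 / (1 + 1905.5 + 354.81) = 1/2261.3 = 0.0004422
[CO3²⁻] = α₂ × DIC = 0.0004422 × 1.76 = 0.000778 mmol/L = 0.778 μmol/L

[CO3²⁻] = 0.778 μmol/L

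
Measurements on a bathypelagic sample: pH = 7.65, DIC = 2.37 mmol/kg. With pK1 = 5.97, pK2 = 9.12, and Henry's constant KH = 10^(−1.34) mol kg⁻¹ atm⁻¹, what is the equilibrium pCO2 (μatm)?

α₀ = 1 / (1 + K1/[H⁺] + K1K2/[H⁺]²) = 1 / (1 + 10^+1.68 + 10^+0.21)
   = 1 / (1 + 47.863 + 1.6218) = 1/50.485 = 0.01981
[CO2*] = α₀ × DIC = 0.01981 × 2.37 = 0.04694 mmol/kg
pCO2 = [CO2*]/KH = 4.694×10^-5 / 4.571×10^-2 = 1030 μatm

pCO2 = 1030 μatm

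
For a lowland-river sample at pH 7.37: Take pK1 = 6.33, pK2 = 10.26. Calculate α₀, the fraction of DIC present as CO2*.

α₀ = 0.0835

α₀ = 1 / (1 + K1/[H⁺] + K1K2/[H⁺]²) = 1 / (1 + 10^+1.04 + 10^-1.85)
   = 1 / (1 + 10.965 + 0.014125) = 1/11.979 = 0.08348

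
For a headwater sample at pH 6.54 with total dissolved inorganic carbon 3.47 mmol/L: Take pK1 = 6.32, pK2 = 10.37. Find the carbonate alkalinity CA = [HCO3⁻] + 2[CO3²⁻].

CA = 2.17 mmol/L

CA = [HCO3⁻] + 2[CO3²⁻] = (α₁ + 2α₂)·DIC
At pH 6.54: [H⁺]/K1 = 10^-0.22 = 0.60256, K2/[H⁺] = 10^-3.83 = 0.00014791
α₁ = 1/(1 + 0.60256 + 0.00014791) = 1/1.6027 = 0.6239; α₂ = α₁·K2/[H⁺] = 9.229×10^-5
α₁ + 2α₂ = 0.6241
CA = 0.6241 × 3.47 = 2.17 mmol/L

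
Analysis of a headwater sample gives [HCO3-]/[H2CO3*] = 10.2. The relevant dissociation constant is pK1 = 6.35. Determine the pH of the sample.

pH = 7.36

From K1 = [H⁺][HCO3-]/[H2CO3*]:  pH = pK1 + log₁₀([HCO3-]/[H2CO3*])
log₁₀(10.2) = +1.009
pH = 6.35 + (+1.009) = 7.36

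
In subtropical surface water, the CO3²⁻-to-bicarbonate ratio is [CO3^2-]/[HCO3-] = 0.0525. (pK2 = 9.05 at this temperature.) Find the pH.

From K2 = [H⁺][CO3^2-]/[HCO3-]:  pH = pK2 + log₁₀([CO3^2-]/[HCO3-])
log₁₀(0.0525) = -1.280
pH = 9.05 + (-1.280) = 7.77

pH = 7.77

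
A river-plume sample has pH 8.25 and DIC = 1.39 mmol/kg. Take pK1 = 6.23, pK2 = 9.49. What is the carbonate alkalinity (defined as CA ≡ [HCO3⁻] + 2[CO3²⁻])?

CA = 1.45 mmol/kg

CA = [HCO3⁻] + 2[CO3²⁻] = (α₁ + 2α₂)·DIC
At pH 8.25: [H⁺]/K1 = 10^-2.02 = 0.0095499, K2/[H⁺] = 10^-1.24 = 0.057544
α₁ = 1/(1 + 0.0095499 + 0.057544) = 1/1.0671 = 0.9371; α₂ = α₁·K2/[H⁺] = 0.05393
α₁ + 2α₂ = 1.0450
CA = 1.0450 × 1.39 = 1.45 mmol/kg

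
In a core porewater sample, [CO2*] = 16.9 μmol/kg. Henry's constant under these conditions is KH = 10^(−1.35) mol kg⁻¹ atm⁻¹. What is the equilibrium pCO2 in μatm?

pCO2 = 378 μatm

KH = 10^(−1.35) = 4.467×10^-2 mol kg⁻¹ atm⁻¹
pCO2 = [CO2*]/KH = 16.9×10^-6 / 4.467×10^-2 = 3.78×10^-4 atm = 378 μatm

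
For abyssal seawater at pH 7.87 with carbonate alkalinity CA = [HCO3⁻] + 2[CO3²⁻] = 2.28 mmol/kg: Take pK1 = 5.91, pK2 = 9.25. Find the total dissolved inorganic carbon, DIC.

CA = [HCO3⁻] + 2[CO3²⁻] = (α₁ + 2α₂)·DIC
At pH 7.87: [H⁺]/K1 = 10^-1.96 = 0.010965, K2/[H⁺] = 10^-1.38 = 0.041687
α₁ = 1/(1 + 0.010965 + 0.041687) = 1/1.0527 = 0.9500; α₂ = α₁·K2/[H⁺] = 0.03960
α₁ + 2α₂ = 1.0292
DIC = CA / (α₁ + 2α₂) = 2.28 / 1.0292 = 2.22 mmol/kg

DIC = 2.22 mmol/kg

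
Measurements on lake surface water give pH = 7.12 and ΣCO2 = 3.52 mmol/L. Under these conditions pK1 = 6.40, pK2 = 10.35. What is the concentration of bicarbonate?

[HCO3⁻] = 2.96 mmol/L

α₁ = 1 / (1 + [H⁺]/K1 + K2/[H⁺]) = 1 / (1 + 10^-0.72 + 10^-3.23)
   = 1 / (1 + 0.19055 + 0.00058884) = 1/1.1911 = 0.8395
[HCO3⁻] = α₁ × DIC = 0.8395 × 3.52 = 2.96 mmol/L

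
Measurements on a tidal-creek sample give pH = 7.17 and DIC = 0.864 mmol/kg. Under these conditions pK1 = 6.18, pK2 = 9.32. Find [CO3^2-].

[CO3²⁻] = 5.51 μmol/kg

α₂ = 1 / (1 + [H⁺]/K2 + [H⁺]²/(K1K2)) = 1 / (1 + 10^+2.15 + 10^+1.16)
   = 1 / (1 + 141.25 + 14.454) = 1/156.71 = 0.006381
[CO3²⁻] = α₂ × DIC = 0.006381 × 0.864 = 0.00551 mmol/kg = 5.51 μmol/kg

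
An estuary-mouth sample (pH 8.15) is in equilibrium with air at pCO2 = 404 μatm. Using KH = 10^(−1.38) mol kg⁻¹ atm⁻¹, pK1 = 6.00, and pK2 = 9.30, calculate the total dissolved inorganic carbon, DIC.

DIC = 2.56 mmol/kg

[CO2*] = KH · pCO2 = 10^(−1.38) × 404×10^-6 = 1.684×10^-5 mol/kg
α₀ = 1/(1 + K1/[H⁺] + K1K2/[H⁺]²) = 1/(1 + 10^+2.15 + 10^+1.00) = 0.006568
DIC = [CO2*]/α₀ = 1.684×10^-5 / 0.006568 = 2.56 mmol/kg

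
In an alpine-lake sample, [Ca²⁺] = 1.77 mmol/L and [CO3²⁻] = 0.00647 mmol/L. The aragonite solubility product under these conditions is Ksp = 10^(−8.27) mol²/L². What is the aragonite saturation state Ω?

Ω = 2.13

Ksp = 10^(−8.27) = 5.370×10^-9
Ω = [Ca²⁺][CO3²⁻]/Ksp = (1.77×10^-3)(0.00647×10^-3) / 5.370×10^-9 = 2.13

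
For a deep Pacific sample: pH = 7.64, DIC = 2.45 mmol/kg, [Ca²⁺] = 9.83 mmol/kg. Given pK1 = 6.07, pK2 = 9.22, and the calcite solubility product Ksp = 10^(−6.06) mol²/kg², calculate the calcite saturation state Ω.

Ω = 0.691

α₂ = 1 / (1 + [H⁺]/K2 + [H⁺]²/(K1K2)) = 1 / (1 + 10^+1.58 + 10^+0.01)
   = 1 / (1 + 38.019 + 1.0233) = 1/40.042 = 0.02497
[CO3²⁻] = α₂ × DIC = 0.02497 × 2.45 = 0.06119 mmol/kg
Ksp = 10^(−6.06) = 8.710×10^-7
Ω = [Ca²⁺][CO3²⁻]/Ksp = (9.83×10^-3)(6.119×10^-5) / 8.710×10^-7 = 0.691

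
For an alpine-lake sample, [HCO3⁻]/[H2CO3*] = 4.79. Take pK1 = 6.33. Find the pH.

pH = 7.01

From K1 = [H⁺][HCO3⁻]/[H2CO3*]:  pH = pK1 + log₁₀([HCO3⁻]/[H2CO3*])
log₁₀(4.79) = +0.680
pH = 6.33 + (+0.680) = 7.01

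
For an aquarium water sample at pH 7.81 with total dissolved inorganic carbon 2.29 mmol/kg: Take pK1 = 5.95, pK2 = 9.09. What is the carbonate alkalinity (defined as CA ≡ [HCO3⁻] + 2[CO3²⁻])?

CA = 2.37 mmol/kg

CA = [HCO3⁻] + 2[CO3²⁻] = (α₁ + 2α₂)·DIC
At pH 7.81: [H⁺]/K1 = 10^-1.86 = 0.013804, K2/[H⁺] = 10^-1.28 = 0.052481
α₁ = 1/(1 + 0.013804 + 0.052481) = 1/1.0663 = 0.9378; α₂ = α₁·K2/[H⁺] = 0.04922
α₁ + 2α₂ = 1.0363
CA = 1.0363 × 2.29 = 2.37 mmol/kg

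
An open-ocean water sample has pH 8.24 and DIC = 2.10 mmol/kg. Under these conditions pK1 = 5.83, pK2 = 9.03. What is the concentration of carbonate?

[CO3²⁻] = 0.292 mmol/kg

α₂ = 1 / (1 + [H⁺]/K2 + [H⁺]²/(K1K2)) = 1 / (1 + 10^+0.79 + 10^-1.62)
   = 1 / (1 + 6.1660 + 0.023988) = 1/7.1899 = 0.1391
[CO3²⁻] = α₂ × DIC = 0.1391 × 2.10 = 0.292 mmol/kg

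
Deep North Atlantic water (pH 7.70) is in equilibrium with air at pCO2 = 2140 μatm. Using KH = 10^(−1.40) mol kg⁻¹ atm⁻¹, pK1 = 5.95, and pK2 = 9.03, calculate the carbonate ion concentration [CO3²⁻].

[CO2*] = KH · pCO2 = 10^(−1.40) × 2140×10^-6 = 8.519×10^-5 mol/kg
α₀ = 1/(1 + K1/[H⁺] + K1K2/[H⁺]²) = 1/(1 + 10^+1.75 + 10^+0.42) = 0.01670
DIC = [CO2*]/α₀ = 8.519×10^-5 / 0.01670 = 5.100 mmol/kg
[CO3²⁻] = α₂·DIC; α₂ = 0.04394, so [CO3²⁻] = 0.04394 × 5.100 = 0.224 mmol/kg

[CO3²⁻] = 0.224 mmol/kg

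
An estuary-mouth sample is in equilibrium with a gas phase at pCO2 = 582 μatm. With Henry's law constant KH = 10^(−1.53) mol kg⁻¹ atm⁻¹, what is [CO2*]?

KH = 10^(−1.53) = 2.951×10^-2 mol kg⁻¹ atm⁻¹
[CO2*] = KH · pCO2 = 2.951×10^-2 × 582×10^-6 atm = 1.72×10^-5 mol/kg

[CO2*] = 17.2 μmol/kg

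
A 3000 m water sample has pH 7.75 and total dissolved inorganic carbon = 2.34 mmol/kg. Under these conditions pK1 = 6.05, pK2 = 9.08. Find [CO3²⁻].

[CO3²⁻] = 0.103 mmol/kg

α₂ = 1 / (1 + [H⁺]/K2 + [H⁺]²/(K1K2)) = 1 / (1 + 10^+1.33 + 10^-0.37)
   = 1 / (1 + 21.380 + 0.42658) = 1/22.806 = 0.04385
[CO3²⁻] = α₂ × DIC = 0.04385 × 2.34 = 0.103 mmol/kg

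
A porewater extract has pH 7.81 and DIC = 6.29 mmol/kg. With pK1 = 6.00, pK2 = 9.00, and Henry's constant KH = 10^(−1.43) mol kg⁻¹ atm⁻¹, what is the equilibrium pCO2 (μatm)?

α₀ = 1 / (1 + K1/[H⁺] + K1K2/[H⁺]²) = 1 / (1 + 10^+1.81 + 10^+0.62)
   = 1 / (1 + 64.565 + 4.1687) = 1/69.734 = 0.01434
[CO2*] = α₀ × DIC = 0.01434 × 6.29 = 0.09020 mmol/kg
pCO2 = [CO2*]/KH = 9.020×10^-5 / 3.715×10^-2 = 2430 μatm

pCO2 = 2430 μatm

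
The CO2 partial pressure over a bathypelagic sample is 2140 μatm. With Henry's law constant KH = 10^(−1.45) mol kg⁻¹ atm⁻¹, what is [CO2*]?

[CO2*] = 75.9 μmol/kg

KH = 10^(−1.45) = 3.548×10^-2 mol kg⁻¹ atm⁻¹
[CO2*] = KH · pCO2 = 3.548×10^-2 × 2140×10^-6 atm = 7.59×10^-5 mol/kg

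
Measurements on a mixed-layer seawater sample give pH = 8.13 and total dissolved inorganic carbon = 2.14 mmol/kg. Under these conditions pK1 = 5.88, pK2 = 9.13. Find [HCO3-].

α₁ = 1 / (1 + [H⁺]/K1 + K2/[H⁺]) = 1 / (1 + 10^-2.25 + 10^-1.00)
   = 1 / (1 + 0.0056234 + 0.10000) = 1/1.1056 = 0.9045
[HCO3⁻] = α₁ × DIC = 0.9045 × 2.14 = 1.94 mmol/kg

[HCO3⁻] = 1.94 mmol/kg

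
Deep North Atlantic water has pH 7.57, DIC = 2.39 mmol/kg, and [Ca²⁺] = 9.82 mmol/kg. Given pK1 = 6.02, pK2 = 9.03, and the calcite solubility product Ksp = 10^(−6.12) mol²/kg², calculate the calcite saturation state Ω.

α₂ = 1 / (1 + [H⁺]/K2 + [H⁺]²/(K1K2)) = 1 / (1 + 10^+1.46 + 10^-0.09)
   = 1 / (1 + 28.840 + 0.81283) = 1/30.653 = 0.03262
[CO3²⁻] = α₂ × DIC = 0.03262 × 2.39 = 0.07797 mmol/kg
Ksp = 10^(−6.12) = 7.586×10^-7
Ω = [Ca²⁺][CO3²⁻]/Ksp = (9.82×10^-3)(7.797×10^-5) / 7.586×10^-7 = 1.01

Ω = 1.01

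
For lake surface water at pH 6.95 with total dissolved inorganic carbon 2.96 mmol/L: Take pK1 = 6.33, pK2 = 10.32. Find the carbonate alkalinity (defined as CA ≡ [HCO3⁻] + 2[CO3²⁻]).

CA = [HCO3⁻] + 2[CO3²⁻] = (α₁ + 2α₂)·DIC
At pH 6.95: [H⁺]/K1 = 10^-0.62 = 0.23988, K2/[H⁺] = 10^-3.37 = 0.00042658
α₁ = 1/(1 + 0.23988 + 0.00042658) = 1/1.2403 = 0.8063; α₂ = α₁·K2/[H⁺] = 0.0003439
α₁ + 2α₂ = 0.8069
CA = 0.8069 × 2.96 = 2.39 mmol/L

CA = 2.39 mmol/L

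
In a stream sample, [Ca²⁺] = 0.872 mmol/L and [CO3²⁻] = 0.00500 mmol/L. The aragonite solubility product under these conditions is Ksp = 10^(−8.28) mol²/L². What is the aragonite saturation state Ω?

Ksp = 10^(−8.28) = 5.248×10^-9
Ω = [Ca²⁺][CO3²⁻]/Ksp = (0.872×10^-3)(0.00500×10^-3) / 5.248×10^-9 = 0.831

Ω = 0.831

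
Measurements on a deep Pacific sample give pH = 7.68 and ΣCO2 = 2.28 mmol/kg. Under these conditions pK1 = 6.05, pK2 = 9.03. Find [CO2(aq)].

α₀ = 1 / (1 + K1/[H⁺] + K1K2/[H⁺]²) = 1 / (1 + 10^+1.63 + 10^+0.28)
   = 1 / (1 + 42.658 + 1.9055) = 1/45.563 = 0.02195
[CO2*] = α₀ × DIC = 0.02195 × 2.28 = 0.0500 mmol/kg

[CO2*] = 0.0500 mmol/kg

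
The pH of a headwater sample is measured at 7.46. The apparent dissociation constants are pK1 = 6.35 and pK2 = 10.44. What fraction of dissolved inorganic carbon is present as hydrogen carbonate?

α₁ = 0.927

α₁ = 1 / (1 + [H⁺]/K1 + K2/[H⁺]) = 1 / (1 + 10^-1.11 + 10^-2.98)
   = 1 / (1 + 0.077625 + 0.0010471) = 1/1.0787 = 0.9271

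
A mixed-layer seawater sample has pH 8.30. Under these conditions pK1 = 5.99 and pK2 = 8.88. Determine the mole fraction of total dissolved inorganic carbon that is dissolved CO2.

α₀ = 1 / (1 + K1/[H⁺] + K1K2/[H⁺]²) = 1 / (1 + 10^+2.31 + 10^+1.73)
   = 1 / (1 + 204.17 + 53.703) = 1/258.88 = 0.003863

α₀ = 0.00386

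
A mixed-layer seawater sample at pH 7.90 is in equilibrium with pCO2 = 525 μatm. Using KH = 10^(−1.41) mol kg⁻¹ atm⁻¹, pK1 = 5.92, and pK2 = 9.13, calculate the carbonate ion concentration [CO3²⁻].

[CO2*] = KH · pCO2 = 10^(−1.41) × 525×10^-6 = 2.042×10^-5 mol/kg
α₀ = 1/(1 + K1/[H⁺] + K1K2/[H⁺]²) = 1/(1 + 10^+1.98 + 10^+0.75) = 0.009792
DIC = [CO2*]/α₀ = 2.042×10^-5 / 0.009792 = 2.086 mmol/kg
[CO3²⁻] = α₂·DIC; α₂ = 0.05507, so [CO3²⁻] = 0.05507 × 2.086 = 0.115 mmol/kg

[CO3²⁻] = 0.115 mmol/kg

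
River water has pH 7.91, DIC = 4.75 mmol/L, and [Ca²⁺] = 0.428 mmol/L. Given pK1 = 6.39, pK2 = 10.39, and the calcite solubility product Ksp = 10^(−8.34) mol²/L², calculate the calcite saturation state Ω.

Ω = 1.43

α₂ = 1 / (1 + [H⁺]/K2 + [H⁺]²/(K1K2)) = 1 / (1 + 10^+2.48 + 10^+0.96)
   = 1 / (1 + 302.00 + 9.1201) = 1/312.12 = 0.003204
[CO3²⁻] = α₂ × DIC = 0.003204 × 4.75 = 0.01522 mmol/L = 15.22 μmol/L
Ksp = 10^(−8.34) = 4.571×10^-9
Ω = [Ca²⁺][CO3²⁻]/Ksp = (0.428×10^-3)(1.522×10^-5) / 4.571×10^-9 = 1.43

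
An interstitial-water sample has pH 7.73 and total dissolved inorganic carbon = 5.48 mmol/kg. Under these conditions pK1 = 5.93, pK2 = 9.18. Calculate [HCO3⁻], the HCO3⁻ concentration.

[HCO3⁻] = 5.21 mmol/kg

α₁ = 1 / (1 + [H⁺]/K1 + K2/[H⁺]) = 1 / (1 + 10^-1.80 + 10^-1.45)
   = 1 / (1 + 0.015849 + 0.035481) = 1/1.0513 = 0.9512
[HCO3⁻] = α₁ × DIC = 0.9512 × 5.48 = 5.21 mmol/kg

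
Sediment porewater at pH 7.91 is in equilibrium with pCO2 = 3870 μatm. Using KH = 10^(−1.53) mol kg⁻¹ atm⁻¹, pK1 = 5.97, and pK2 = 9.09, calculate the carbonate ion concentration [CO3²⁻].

[CO2*] = KH · pCO2 = 10^(−1.53) × 3870×10^-6 = 1.142×10^-4 mol/kg
α₀ = 1/(1 + K1/[H⁺] + K1K2/[H⁺]²) = 1/(1 + 10^+1.94 + 10^+0.76) = 0.01066
DIC = [CO2*]/α₀ = 1.142×10^-4 / 0.01066 = 10.72 mmol/kg
[CO3²⁻] = α₂·DIC; α₂ = 0.06131, so [CO3²⁻] = 0.06131 × 10.72 = 0.657 mmol/kg

[CO3²⁻] = 0.657 mmol/kg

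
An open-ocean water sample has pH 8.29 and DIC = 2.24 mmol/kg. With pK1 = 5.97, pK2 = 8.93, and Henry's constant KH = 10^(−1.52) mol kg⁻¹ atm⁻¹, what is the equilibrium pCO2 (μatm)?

α₀ = 1 / (1 + K1/[H⁺] + K1K2/[H⁺]²) = 1 / (1 + 10^+2.32 + 10^+1.68)
   = 1 / (1 + 208.93 + 47.863) = 1/257.79 = 0.003879
[CO2*] = α₀ × DIC = 0.003879 × 2.24 = 0.008689 mmol/kg = 8.689 μmol/kg
pCO2 = [CO2*]/KH = 8.689×10^-6 / 3.020×10^-2 = 288 μatm

pCO2 = 288 μatm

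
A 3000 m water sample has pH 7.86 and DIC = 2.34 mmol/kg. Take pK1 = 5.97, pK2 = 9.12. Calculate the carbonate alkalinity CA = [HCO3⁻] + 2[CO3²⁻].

CA = [HCO3⁻] + 2[CO3²⁻] = (α₁ + 2α₂)·DIC
At pH 7.86: [H⁺]/K1 = 10^-1.89 = 0.012882, K2/[H⁺] = 10^-1.26 = 0.054954
α₁ = 1/(1 + 0.012882 + 0.054954) = 1/1.0678 = 0.9365; α₂ = α₁·K2/[H⁺] = 0.05146
α₁ + 2α₂ = 1.0394
CA = 1.0394 × 2.34 = 2.43 mmol/kg

CA = 2.43 mmol/kg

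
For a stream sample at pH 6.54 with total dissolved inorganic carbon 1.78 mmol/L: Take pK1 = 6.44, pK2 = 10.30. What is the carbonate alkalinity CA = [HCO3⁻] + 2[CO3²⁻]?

CA = [HCO3⁻] + 2[CO3²⁻] = (α₁ + 2α₂)·DIC
At pH 6.54: [H⁺]/K1 = 10^-0.10 = 0.79433, K2/[H⁺] = 10^-3.76 = 0.00017378
α₁ = 1/(1 + 0.79433 + 0.00017378) = 1/1.7945 = 0.5573; α₂ = α₁·K2/[H⁺] = 9.684×10^-5
α₁ + 2α₂ = 0.5575
CA = 0.5575 × 1.78 = 0.992 mmol/L

CA = 0.992 mmol/L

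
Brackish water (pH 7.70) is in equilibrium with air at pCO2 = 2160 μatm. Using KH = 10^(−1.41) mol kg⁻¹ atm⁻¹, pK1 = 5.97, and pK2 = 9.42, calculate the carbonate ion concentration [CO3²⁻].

[CO3²⁻] = 0.0860 mmol/kg

[CO2*] = KH · pCO2 = 10^(−1.41) × 2160×10^-6 = 8.403×10^-5 mol/kg
α₀ = 1/(1 + K1/[H⁺] + K1K2/[H⁺]²) = 1/(1 + 10^+1.73 + 10^+0.01) = 0.01794
DIC = [CO2*]/α₀ = 8.403×10^-5 / 0.01794 = 4.683 mmol/kg
[CO3²⁻] = α₂·DIC; α₂ = 0.01836, so [CO3²⁻] = 0.01836 × 4.683 = 0.0860 mmol/kg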